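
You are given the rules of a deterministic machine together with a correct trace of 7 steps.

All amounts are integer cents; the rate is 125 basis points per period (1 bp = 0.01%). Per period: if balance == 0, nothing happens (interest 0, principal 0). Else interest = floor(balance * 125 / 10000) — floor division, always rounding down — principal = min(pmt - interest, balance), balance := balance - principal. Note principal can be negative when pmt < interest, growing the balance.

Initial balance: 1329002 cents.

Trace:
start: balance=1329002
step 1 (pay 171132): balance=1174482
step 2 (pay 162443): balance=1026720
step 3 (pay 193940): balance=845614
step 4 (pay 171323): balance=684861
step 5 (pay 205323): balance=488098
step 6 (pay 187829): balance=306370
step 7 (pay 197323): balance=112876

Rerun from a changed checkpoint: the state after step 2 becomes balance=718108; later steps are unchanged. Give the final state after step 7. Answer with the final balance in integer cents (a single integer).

0

state after step 2 := balance=718108
step 3 (pay 193940): balance=533144
step 4 (pay 171323): balance=368485
step 5 (pay 205323): balance=167768
step 6 (pay 187829): balance=0
step 7 (pay 197323): balance=0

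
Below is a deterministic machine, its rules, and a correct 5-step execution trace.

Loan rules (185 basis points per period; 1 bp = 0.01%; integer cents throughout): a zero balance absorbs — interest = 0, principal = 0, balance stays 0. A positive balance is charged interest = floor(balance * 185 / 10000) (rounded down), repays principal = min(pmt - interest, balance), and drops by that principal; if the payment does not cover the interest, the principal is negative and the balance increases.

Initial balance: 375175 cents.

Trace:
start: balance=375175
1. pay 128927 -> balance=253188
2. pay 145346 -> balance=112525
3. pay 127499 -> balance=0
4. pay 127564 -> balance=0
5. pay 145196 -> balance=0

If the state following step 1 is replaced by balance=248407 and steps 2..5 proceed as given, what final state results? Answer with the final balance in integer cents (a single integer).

0

state after step 1 := balance=248407
2. pay 145346 -> balance=107656
3. pay 127499 -> balance=0
4. pay 127564 -> balance=0
5. pay 145196 -> balance=0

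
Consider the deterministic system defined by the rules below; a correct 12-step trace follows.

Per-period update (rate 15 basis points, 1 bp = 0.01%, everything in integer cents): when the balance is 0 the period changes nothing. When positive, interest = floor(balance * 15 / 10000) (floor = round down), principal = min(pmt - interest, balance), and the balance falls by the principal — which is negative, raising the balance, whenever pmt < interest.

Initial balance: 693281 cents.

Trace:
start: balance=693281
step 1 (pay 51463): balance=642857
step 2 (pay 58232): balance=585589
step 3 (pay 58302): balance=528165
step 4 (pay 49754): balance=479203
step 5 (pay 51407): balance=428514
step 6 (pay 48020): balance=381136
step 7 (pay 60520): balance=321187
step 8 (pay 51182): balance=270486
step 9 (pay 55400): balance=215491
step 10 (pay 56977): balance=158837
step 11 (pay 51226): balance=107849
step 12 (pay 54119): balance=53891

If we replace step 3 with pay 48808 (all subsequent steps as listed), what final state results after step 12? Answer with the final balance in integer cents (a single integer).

63517

(re-executing from step 3 with the substitution; state before step 3: balance=585589)
step 3 (pay 48808): balance=537659
step 4 (pay 49754): balance=488711
step 5 (pay 51407): balance=438037
step 6 (pay 48020): balance=390674
step 7 (pay 60520): balance=330740
step 8 (pay 51182): balance=280054
step 9 (pay 55400): balance=225074
step 10 (pay 56977): balance=168434
step 11 (pay 51226): balance=117460
step 12 (pay 54119): balance=63517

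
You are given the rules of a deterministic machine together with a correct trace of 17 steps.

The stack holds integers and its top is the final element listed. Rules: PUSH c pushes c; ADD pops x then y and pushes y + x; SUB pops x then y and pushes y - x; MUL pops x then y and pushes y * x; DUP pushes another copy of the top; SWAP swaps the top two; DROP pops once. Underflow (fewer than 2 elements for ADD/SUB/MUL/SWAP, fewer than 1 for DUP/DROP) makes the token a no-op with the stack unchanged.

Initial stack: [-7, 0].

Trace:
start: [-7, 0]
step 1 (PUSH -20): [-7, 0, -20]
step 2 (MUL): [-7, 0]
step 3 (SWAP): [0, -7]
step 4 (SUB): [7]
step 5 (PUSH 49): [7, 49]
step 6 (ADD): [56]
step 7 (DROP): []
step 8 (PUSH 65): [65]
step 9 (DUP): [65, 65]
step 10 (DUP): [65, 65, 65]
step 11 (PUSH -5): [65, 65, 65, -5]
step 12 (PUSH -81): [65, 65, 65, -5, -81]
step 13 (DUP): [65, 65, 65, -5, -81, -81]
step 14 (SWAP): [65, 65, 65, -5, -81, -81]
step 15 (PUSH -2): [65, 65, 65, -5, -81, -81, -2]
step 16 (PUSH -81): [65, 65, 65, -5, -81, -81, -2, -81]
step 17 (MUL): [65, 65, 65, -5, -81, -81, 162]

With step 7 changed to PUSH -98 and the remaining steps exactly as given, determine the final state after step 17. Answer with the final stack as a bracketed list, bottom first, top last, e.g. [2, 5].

[56, -98, 65, 65, 65, -5, -81, -81, 162]

(re-executing from step 7 with the substitution; state before step 7: [56])
step 7 (PUSH -98): [56, -98]
step 8 (PUSH 65): [56, -98, 65]
step 9 (DUP): [56, -98, 65, 65]
step 10 (DUP): [56, -98, 65, 65, 65]
step 11 (PUSH -5): [56, -98, 65, 65, 65, -5]
step 12 (PUSH -81): [56, -98, 65, 65, 65, -5, -81]
step 13 (DUP): [56, -98, 65, 65, 65, -5, -81, -81]
step 14 (SWAP): [56, -98, 65, 65, 65, -5, -81, -81]
step 15 (PUSH -2): [56, -98, 65, 65, 65, -5, -81, -81, -2]
step 16 (PUSH -81): [56, -98, 65, 65, 65, -5, -81, -81, -2, -81]
step 17 (MUL): [56, -98, 65, 65, 65, -5, -81, -81, 162]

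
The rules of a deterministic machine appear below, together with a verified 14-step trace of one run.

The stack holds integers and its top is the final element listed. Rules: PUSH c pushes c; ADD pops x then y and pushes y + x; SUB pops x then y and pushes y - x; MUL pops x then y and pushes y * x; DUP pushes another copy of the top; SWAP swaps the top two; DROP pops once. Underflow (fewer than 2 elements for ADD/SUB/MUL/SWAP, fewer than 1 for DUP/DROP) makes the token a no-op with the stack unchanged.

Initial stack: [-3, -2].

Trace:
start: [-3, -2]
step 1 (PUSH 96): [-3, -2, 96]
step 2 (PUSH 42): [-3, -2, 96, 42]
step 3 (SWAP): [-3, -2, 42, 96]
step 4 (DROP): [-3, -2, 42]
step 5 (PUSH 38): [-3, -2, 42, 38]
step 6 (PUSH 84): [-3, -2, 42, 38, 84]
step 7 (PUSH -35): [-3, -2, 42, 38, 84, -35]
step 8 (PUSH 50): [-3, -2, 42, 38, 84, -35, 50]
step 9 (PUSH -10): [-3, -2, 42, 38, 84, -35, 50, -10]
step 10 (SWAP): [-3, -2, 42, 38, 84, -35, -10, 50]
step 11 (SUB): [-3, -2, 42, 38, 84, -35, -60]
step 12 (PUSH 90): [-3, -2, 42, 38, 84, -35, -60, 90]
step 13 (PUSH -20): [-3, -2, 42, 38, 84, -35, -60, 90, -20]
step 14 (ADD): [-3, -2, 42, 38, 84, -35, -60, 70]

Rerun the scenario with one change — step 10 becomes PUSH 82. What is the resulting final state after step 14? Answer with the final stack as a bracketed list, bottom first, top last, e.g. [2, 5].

(re-executing from step 10 with the substitution; state before step 10: [-3, -2, 42, 38, 84, -35, 50, -10])
step 10 (PUSH 82): [-3, -2, 42, 38, 84, -35, 50, -10, 82]
step 11 (SUB): [-3, -2, 42, 38, 84, -35, 50, -92]
step 12 (PUSH 90): [-3, -2, 42, 38, 84, -35, 50, -92, 90]
step 13 (PUSH -20): [-3, -2, 42, 38, 84, -35, 50, -92, 90, -20]
step 14 (ADD): [-3, -2, 42, 38, 84, -35, 50, -92, 70]

[-3, -2, 42, 38, 84, -35, 50, -92, 70]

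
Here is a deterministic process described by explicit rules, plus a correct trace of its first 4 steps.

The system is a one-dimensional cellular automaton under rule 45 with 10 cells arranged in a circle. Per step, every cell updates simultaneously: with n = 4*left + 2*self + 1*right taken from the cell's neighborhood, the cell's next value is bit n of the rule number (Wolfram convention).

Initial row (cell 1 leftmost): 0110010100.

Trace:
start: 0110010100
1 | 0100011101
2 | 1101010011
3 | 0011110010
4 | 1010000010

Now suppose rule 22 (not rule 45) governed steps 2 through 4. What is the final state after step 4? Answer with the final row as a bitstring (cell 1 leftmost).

1001001100

(re-executing steps 2..4 under rule 22; state before step 2: 0100011101)
2 | 0110100001
3 | 0000110011
4 | 1001001100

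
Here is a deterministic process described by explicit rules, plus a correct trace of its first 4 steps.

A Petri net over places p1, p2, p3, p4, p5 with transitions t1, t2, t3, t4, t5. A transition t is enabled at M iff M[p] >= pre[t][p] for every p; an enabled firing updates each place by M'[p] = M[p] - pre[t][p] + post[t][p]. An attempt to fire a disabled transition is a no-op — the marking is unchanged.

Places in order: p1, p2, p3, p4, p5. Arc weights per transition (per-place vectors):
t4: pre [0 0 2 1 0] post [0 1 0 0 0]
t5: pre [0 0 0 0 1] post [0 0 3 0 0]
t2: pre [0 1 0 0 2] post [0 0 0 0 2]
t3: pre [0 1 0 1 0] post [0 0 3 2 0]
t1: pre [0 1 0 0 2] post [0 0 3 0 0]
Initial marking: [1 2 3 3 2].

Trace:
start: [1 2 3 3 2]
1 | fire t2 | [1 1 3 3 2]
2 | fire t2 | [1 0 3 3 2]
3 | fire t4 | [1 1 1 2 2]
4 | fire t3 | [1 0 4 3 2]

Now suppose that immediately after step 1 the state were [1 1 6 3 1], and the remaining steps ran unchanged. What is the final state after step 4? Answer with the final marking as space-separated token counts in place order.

state after step 1 := [1 1 6 3 1]
2 | fire t2 | [1 1 6 3 1]
3 | fire t4 | [1 2 4 2 1]
4 | fire t3 | [1 1 7 3 1]

1 1 7 3 1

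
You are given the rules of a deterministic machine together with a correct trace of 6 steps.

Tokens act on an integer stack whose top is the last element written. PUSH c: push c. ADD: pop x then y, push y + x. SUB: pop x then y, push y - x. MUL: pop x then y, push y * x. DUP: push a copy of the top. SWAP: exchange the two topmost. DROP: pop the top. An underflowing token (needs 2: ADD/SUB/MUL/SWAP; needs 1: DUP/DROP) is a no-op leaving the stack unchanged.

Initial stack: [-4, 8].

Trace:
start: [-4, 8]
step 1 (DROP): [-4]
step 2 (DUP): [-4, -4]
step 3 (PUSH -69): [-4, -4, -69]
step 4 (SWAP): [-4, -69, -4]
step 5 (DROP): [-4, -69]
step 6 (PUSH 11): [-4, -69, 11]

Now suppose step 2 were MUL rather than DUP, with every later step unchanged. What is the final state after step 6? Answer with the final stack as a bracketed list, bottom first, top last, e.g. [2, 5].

[-69, 11]

(re-executing from step 2 with the substitution; state before step 2: [-4])
step 2 (MUL): [-4]
step 3 (PUSH -69): [-4, -69]
step 4 (SWAP): [-69, -4]
step 5 (DROP): [-69]
step 6 (PUSH 11): [-69, 11]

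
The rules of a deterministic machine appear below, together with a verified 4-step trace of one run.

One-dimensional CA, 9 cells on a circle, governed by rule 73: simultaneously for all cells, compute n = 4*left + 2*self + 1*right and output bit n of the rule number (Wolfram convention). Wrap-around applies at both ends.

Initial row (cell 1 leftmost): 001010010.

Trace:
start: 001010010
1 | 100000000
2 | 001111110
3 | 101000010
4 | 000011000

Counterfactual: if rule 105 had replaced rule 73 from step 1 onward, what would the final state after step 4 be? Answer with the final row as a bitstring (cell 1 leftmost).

100110101

(re-executing steps 1..4 under rule 105; state before step 1: 001010010)
1 | 100100000
2 | 000001110
3 | 111101010
4 | 100110101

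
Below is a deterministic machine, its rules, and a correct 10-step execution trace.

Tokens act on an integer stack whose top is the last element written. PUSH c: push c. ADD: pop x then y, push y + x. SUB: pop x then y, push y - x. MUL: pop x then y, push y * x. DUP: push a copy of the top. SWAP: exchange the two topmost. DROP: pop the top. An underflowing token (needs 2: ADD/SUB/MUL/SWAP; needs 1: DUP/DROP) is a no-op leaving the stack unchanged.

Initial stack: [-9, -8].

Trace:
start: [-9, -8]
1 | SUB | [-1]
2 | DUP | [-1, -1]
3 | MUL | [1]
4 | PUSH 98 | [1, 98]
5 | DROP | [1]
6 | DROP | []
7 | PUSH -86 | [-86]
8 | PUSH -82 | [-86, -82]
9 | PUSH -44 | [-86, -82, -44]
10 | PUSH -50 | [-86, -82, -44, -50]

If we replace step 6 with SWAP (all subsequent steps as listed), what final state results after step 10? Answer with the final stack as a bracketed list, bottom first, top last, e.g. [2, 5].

[1, -86, -82, -44, -50]

(re-executing from step 6 with the substitution; state before step 6: [1])
6 | SWAP | [1]
7 | PUSH -86 | [1, -86]
8 | PUSH -82 | [1, -86, -82]
9 | PUSH -44 | [1, -86, -82, -44]
10 | PUSH -50 | [1, -86, -82, -44, -50]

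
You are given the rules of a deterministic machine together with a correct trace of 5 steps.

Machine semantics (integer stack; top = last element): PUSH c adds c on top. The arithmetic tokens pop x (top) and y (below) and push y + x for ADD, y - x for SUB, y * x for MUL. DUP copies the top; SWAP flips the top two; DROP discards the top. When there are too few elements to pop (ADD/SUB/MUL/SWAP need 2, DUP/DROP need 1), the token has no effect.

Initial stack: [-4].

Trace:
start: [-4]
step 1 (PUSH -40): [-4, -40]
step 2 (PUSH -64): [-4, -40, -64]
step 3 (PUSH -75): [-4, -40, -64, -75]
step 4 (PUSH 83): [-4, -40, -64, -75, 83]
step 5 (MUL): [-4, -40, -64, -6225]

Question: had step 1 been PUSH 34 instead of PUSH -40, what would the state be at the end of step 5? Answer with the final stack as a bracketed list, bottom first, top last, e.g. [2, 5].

(re-executing from step 1 with the substitution; state before step 1: [-4])
step 1 (PUSH 34): [-4, 34]
step 2 (PUSH -64): [-4, 34, -64]
step 3 (PUSH -75): [-4, 34, -64, -75]
step 4 (PUSH 83): [-4, 34, -64, -75, 83]
step 5 (MUL): [-4, 34, -64, -6225]

[-4, 34, -64, -6225]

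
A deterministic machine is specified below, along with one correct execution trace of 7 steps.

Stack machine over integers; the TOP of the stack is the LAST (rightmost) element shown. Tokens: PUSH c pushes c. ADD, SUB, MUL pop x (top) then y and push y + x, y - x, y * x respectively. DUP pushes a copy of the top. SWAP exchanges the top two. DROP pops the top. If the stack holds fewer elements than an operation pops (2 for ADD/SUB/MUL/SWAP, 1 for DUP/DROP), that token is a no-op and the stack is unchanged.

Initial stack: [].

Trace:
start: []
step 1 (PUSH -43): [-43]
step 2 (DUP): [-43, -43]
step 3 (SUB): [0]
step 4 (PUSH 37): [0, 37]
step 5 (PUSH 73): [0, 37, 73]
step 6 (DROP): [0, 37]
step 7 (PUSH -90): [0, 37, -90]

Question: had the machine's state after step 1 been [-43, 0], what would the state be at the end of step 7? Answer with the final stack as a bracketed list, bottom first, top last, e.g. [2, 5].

[-43, 0, 37, -90]

state after step 1 := [-43, 0]
step 2 (DUP): [-43, 0, 0]
step 3 (SUB): [-43, 0]
step 4 (PUSH 37): [-43, 0, 37]
step 5 (PUSH 73): [-43, 0, 37, 73]
step 6 (DROP): [-43, 0, 37]
step 7 (PUSH -90): [-43, 0, 37, -90]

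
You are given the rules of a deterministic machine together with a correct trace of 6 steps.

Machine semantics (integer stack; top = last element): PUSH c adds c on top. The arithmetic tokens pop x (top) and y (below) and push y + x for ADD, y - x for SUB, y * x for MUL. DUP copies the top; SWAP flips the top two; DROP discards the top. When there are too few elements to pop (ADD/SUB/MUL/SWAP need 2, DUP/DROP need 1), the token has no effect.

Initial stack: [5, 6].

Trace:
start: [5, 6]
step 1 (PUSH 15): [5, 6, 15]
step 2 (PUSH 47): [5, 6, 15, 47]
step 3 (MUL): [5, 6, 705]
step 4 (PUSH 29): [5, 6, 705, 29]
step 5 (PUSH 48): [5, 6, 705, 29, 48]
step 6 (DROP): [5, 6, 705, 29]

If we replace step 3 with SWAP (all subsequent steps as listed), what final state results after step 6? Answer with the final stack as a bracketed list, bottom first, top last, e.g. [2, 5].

(re-executing from step 3 with the substitution; state before step 3: [5, 6, 15, 47])
step 3 (SWAP): [5, 6, 47, 15]
step 4 (PUSH 29): [5, 6, 47, 15, 29]
step 5 (PUSH 48): [5, 6, 47, 15, 29, 48]
step 6 (DROP): [5, 6, 47, 15, 29]

[5, 6, 47, 15, 29]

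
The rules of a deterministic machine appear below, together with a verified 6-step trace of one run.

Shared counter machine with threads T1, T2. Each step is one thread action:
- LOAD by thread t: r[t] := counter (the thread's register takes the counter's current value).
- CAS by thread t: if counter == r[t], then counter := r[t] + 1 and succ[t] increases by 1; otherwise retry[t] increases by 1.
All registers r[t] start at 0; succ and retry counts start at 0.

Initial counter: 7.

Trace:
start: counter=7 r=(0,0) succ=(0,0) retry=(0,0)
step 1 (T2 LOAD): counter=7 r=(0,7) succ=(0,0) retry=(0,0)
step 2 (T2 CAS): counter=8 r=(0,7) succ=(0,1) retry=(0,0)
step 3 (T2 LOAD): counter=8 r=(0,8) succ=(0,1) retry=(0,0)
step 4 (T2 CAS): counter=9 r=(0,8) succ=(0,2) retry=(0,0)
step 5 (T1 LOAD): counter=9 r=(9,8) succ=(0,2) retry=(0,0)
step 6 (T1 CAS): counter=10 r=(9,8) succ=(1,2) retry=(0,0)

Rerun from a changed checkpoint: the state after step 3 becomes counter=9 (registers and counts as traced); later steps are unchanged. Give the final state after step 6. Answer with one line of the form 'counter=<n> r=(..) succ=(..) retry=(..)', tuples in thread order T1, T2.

state after step 3 := counter=9 r=(0,8) succ=(0,1) retry=(0,0)
step 4 (T2 CAS): counter=9 r=(0,8) succ=(0,1) retry=(0,1)
step 5 (T1 LOAD): counter=9 r=(9,8) succ=(0,1) retry=(0,1)
step 6 (T1 CAS): counter=10 r=(9,8) succ=(1,1) retry=(0,1)

counter=10 r=(9,8) succ=(1,1) retry=(0,1)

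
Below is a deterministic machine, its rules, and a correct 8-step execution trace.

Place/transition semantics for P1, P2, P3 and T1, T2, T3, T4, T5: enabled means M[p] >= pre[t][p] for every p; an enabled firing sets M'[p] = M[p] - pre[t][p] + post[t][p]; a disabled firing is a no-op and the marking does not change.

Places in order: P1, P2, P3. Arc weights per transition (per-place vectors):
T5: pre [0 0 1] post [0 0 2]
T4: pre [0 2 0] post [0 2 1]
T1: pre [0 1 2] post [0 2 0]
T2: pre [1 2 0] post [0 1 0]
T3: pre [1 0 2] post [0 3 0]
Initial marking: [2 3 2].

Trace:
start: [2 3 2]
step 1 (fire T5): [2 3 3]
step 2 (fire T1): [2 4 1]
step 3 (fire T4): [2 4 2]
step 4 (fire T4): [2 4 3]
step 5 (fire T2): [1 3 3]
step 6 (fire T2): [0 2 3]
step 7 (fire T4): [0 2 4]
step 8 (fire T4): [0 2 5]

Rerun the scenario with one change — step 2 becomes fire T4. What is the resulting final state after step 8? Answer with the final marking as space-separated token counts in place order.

0 1 6

(re-executing from step 2 with the substitution; state before step 2: [2 3 3])
step 2 (fire T4): [2 3 4]
step 3 (fire T4): [2 3 5]
step 4 (fire T4): [2 3 6]
step 5 (fire T2): [1 2 6]
step 6 (fire T2): [0 1 6]
step 7 (fire T4): [0 1 6]
step 8 (fire T4): [0 1 6]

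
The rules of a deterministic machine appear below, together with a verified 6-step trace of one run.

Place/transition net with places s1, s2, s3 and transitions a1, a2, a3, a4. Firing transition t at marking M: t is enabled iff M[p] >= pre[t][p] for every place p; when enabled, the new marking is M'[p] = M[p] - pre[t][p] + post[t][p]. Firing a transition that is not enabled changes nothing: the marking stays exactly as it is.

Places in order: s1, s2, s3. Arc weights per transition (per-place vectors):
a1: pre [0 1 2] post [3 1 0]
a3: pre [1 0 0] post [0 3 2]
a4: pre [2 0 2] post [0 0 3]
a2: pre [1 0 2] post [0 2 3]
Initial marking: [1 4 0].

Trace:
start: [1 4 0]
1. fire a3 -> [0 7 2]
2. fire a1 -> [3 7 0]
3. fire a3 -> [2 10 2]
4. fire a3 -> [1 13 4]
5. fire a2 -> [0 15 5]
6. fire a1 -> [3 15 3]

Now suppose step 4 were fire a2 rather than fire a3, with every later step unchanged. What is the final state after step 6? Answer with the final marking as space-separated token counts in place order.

(re-executing from step 4 with the substitution; state before step 4: [2 10 2])
4. fire a2 -> [1 12 3]
5. fire a2 -> [0 14 4]
6. fire a1 -> [3 14 2]

3 14 2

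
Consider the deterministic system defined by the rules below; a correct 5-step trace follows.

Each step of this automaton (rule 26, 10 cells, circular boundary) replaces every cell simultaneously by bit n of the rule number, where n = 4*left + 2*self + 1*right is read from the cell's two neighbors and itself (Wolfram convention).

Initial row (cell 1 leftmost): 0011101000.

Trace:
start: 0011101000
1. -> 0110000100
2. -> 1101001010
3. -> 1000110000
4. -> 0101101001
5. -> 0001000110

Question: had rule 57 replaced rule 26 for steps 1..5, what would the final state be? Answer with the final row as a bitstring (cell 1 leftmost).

(re-executing steps 1..5 under rule 57; state before step 1: 0011101000)
1. -> 1010010111
2. -> 0101001100
3. -> 0010101011
4. -> 1001010110
5. -> 0100101101

0100101101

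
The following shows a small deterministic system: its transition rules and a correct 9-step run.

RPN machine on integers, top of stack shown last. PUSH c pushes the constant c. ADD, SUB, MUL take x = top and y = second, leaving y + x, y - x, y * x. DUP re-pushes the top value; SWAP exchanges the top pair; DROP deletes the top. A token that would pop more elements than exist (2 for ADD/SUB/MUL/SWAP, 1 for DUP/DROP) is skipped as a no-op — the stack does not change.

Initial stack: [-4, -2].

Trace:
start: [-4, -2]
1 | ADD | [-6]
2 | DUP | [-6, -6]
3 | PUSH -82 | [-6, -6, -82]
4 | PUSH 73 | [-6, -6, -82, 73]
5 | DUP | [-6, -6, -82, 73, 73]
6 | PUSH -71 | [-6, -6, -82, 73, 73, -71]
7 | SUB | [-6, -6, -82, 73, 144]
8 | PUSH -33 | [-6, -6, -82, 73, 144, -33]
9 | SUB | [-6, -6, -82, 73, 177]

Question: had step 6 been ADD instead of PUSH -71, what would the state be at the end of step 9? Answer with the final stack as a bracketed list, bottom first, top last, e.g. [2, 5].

[-6, -6, -195]

(re-executing from step 6 with the substitution; state before step 6: [-6, -6, -82, 73, 73])
6 | ADD | [-6, -6, -82, 146]
7 | SUB | [-6, -6, -228]
8 | PUSH -33 | [-6, -6, -228, -33]
9 | SUB | [-6, -6, -195]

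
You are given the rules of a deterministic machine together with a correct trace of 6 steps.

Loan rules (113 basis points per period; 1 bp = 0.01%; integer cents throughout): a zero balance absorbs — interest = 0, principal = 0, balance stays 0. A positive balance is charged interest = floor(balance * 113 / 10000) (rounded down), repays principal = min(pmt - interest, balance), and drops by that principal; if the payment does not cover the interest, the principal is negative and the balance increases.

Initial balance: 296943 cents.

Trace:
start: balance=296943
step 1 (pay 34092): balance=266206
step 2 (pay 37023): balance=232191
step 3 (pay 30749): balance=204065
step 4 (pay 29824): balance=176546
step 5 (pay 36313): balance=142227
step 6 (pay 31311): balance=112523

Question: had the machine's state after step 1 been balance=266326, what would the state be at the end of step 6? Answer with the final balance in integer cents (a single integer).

state after step 1 := balance=266326
step 2 (pay 37023): balance=232312
step 3 (pay 30749): balance=204188
step 4 (pay 29824): balance=176671
step 5 (pay 36313): balance=142354
step 6 (pay 31311): balance=112651

112651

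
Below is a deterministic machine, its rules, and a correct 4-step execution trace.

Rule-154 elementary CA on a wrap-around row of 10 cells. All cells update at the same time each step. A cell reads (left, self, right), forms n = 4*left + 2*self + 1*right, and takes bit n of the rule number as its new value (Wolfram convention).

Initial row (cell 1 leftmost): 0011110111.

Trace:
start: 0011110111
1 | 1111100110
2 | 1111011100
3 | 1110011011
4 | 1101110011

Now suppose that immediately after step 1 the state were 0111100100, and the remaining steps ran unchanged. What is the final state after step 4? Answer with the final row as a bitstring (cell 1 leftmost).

1101101001

state after step 1 := 0111100100
2 | 1111011010
3 | 1110010000
4 | 1101101001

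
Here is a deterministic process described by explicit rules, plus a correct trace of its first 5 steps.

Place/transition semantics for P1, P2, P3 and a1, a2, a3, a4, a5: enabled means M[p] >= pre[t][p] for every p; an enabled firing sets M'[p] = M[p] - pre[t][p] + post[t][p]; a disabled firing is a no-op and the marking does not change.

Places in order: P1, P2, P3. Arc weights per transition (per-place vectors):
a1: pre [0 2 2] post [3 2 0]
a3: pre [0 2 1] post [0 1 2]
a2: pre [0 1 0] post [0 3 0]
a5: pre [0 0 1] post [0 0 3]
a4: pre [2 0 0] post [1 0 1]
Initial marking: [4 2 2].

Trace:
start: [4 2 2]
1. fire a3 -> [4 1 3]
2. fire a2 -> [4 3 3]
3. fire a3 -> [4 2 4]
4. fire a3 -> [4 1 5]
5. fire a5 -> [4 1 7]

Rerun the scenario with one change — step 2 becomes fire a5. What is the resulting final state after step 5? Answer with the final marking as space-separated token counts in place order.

(re-executing from step 2 with the substitution; state before step 2: [4 1 3])
2. fire a5 -> [4 1 5]
3. fire a3 -> [4 1 5]
4. fire a3 -> [4 1 5]
5. fire a5 -> [4 1 7]

4 1 7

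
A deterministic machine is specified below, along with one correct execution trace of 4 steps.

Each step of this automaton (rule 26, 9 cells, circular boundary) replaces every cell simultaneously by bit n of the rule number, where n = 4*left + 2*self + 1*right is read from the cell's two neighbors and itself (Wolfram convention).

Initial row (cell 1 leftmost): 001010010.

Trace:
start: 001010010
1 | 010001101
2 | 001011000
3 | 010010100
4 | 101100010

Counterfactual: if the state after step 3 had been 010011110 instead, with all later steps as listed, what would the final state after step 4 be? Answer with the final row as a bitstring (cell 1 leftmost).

state after step 3 := 010011110
4 | 101110001

101110001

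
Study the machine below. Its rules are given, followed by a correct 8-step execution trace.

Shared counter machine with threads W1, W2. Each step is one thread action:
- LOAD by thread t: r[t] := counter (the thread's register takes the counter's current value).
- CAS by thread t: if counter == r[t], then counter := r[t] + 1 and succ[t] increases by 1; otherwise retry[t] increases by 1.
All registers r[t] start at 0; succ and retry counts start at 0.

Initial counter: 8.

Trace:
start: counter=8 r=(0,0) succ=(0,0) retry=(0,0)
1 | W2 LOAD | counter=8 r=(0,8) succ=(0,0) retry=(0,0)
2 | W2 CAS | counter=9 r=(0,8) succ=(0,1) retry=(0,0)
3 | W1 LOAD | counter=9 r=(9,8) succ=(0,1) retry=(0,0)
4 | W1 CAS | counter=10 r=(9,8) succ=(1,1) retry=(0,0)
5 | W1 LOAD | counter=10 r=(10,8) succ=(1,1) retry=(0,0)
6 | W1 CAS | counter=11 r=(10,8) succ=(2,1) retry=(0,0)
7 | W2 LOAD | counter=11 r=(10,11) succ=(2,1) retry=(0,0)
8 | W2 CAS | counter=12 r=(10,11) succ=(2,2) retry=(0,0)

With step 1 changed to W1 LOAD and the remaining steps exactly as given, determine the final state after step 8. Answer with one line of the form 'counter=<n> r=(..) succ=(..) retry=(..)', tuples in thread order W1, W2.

(re-executing from step 1 with the substitution; state before step 1: counter=8 r=(0,0) succ=(0,0) retry=(0,0))
1 | W1 LOAD | counter=8 r=(8,0) succ=(0,0) retry=(0,0)
2 | W2 CAS | counter=8 r=(8,0) succ=(0,0) retry=(0,1)
3 | W1 LOAD | counter=8 r=(8,0) succ=(0,0) retry=(0,1)
4 | W1 CAS | counter=9 r=(8,0) succ=(1,0) retry=(0,1)
5 | W1 LOAD | counter=9 r=(9,0) succ=(1,0) retry=(0,1)
6 | W1 CAS | counter=10 r=(9,0) succ=(2,0) retry=(0,1)
7 | W2 LOAD | counter=10 r=(9,10) succ=(2,0) retry=(0,1)
8 | W2 CAS | counter=11 r=(9,10) succ=(2,1) retry=(0,1)

counter=11 r=(9,10) succ=(2,1) retry=(0,1)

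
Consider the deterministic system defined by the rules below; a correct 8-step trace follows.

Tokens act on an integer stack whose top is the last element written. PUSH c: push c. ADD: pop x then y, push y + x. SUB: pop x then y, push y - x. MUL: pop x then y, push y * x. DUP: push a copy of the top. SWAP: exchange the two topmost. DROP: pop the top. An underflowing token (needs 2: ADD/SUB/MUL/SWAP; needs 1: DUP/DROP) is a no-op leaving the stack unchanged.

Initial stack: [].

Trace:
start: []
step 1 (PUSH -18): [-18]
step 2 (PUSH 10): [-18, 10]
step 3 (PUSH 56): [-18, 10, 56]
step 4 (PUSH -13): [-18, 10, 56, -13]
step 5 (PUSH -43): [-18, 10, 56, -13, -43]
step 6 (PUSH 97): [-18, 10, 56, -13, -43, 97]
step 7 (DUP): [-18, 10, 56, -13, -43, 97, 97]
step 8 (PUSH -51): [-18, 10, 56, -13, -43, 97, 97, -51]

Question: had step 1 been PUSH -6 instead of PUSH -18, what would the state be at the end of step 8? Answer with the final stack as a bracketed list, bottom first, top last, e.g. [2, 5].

(re-executing from step 1 with the substitution; state before step 1: [])
step 1 (PUSH -6): [-6]
step 2 (PUSH 10): [-6, 10]
step 3 (PUSH 56): [-6, 10, 56]
step 4 (PUSH -13): [-6, 10, 56, -13]
step 5 (PUSH -43): [-6, 10, 56, -13, -43]
step 6 (PUSH 97): [-6, 10, 56, -13, -43, 97]
step 7 (DUP): [-6, 10, 56, -13, -43, 97, 97]
step 8 (PUSH -51): [-6, 10, 56, -13, -43, 97, 97, -51]

[-6, 10, 56, -13, -43, 97, 97, -51]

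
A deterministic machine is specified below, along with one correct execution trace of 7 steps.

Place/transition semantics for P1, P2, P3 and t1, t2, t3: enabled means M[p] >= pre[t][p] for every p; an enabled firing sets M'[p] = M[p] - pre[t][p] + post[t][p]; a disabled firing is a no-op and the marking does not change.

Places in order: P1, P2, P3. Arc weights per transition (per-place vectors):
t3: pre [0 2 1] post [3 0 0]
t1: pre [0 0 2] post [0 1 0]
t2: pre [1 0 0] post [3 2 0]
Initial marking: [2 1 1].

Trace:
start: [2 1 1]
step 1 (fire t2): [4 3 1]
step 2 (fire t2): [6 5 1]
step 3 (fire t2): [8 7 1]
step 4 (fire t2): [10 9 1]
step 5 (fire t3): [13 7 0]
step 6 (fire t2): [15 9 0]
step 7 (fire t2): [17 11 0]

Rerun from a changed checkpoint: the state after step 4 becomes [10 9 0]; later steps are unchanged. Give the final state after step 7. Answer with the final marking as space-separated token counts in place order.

14 13 0

state after step 4 := [10 9 0]
step 5 (fire t3): [10 9 0]
step 6 (fire t2): [12 11 0]
step 7 (fire t2): [14 13 0]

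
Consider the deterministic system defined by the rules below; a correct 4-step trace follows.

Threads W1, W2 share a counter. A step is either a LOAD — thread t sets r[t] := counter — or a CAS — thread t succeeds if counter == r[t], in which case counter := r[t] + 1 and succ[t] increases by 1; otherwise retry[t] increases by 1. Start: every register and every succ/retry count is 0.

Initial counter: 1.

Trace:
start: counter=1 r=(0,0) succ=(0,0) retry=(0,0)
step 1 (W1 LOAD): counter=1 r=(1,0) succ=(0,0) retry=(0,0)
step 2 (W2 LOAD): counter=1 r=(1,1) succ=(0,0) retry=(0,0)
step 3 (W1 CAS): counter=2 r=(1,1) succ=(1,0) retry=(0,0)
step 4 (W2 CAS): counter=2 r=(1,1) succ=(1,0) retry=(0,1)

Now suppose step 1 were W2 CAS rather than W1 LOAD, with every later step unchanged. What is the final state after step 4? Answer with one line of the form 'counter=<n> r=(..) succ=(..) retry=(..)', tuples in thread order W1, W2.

(re-executing from step 1 with the substitution; state before step 1: counter=1 r=(0,0) succ=(0,0) retry=(0,0))
step 1 (W2 CAS): counter=1 r=(0,0) succ=(0,0) retry=(0,1)
step 2 (W2 LOAD): counter=1 r=(0,1) succ=(0,0) retry=(0,1)
step 3 (W1 CAS): counter=1 r=(0,1) succ=(0,0) retry=(1,1)
step 4 (W2 CAS): counter=2 r=(0,1) succ=(0,1) retry=(1,1)

counter=2 r=(0,1) succ=(0,1) retry=(1,1)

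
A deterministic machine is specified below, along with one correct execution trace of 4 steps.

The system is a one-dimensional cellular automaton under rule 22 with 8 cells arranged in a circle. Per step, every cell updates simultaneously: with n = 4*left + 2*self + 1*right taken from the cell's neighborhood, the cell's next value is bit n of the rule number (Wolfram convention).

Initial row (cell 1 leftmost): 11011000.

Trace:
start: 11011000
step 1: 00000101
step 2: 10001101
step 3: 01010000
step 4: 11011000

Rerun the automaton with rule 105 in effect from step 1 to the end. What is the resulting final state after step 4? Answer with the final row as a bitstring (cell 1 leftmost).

11011000

(re-executing steps 1..4 under rule 105; state before step 1: 11011000)
step 1: 11111010
step 2: 10001101
step 3: 10101111
step 4: 11011000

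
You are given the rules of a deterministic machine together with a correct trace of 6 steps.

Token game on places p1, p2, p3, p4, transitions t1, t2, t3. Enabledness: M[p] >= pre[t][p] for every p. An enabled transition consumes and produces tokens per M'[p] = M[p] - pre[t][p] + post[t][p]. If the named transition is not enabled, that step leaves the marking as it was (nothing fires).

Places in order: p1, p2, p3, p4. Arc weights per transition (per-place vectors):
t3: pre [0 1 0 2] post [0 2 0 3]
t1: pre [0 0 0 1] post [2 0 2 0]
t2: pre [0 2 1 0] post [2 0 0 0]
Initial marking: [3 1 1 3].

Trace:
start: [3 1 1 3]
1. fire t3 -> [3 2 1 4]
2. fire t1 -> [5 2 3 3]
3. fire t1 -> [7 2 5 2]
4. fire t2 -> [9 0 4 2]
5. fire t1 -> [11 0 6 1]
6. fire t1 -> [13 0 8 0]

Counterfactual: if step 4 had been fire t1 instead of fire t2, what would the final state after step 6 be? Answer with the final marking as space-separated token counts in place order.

(re-executing from step 4 with the substitution; state before step 4: [7 2 5 2])
4. fire t1 -> [9 2 7 1]
5. fire t1 -> [11 2 9 0]
6. fire t1 -> [11 2 9 0]

11 2 9 0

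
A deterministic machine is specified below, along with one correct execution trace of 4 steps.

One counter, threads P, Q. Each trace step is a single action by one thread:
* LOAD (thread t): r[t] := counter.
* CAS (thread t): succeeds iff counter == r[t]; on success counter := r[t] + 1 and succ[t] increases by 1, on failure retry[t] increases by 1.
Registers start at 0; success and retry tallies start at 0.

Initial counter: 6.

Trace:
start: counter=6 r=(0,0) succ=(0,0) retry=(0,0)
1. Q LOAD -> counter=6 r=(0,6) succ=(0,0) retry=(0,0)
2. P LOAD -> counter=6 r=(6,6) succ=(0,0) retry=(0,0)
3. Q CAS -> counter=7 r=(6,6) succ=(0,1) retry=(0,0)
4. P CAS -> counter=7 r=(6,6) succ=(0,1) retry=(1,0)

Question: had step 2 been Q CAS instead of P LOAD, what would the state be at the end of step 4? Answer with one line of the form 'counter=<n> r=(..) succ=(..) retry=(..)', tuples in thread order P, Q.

(re-executing from step 2 with the substitution; state before step 2: counter=6 r=(0,6) succ=(0,0) retry=(0,0))
2. Q CAS -> counter=7 r=(0,6) succ=(0,1) retry=(0,0)
3. Q CAS -> counter=7 r=(0,6) succ=(0,1) retry=(0,1)
4. P CAS -> counter=7 r=(0,6) succ=(0,1) retry=(1,1)

counter=7 r=(0,6) succ=(0,1) retry=(1,1)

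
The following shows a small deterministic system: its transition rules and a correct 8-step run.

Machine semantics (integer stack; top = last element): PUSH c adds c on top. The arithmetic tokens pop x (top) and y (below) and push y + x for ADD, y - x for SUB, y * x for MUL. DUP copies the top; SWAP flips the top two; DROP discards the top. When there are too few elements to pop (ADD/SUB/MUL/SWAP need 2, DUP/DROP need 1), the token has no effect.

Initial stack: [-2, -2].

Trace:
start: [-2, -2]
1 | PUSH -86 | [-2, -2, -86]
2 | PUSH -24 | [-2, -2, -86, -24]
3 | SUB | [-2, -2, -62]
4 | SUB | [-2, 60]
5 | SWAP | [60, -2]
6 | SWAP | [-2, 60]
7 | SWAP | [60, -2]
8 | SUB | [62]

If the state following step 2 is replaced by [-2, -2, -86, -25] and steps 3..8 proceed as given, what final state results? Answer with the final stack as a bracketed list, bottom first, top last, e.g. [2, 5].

state after step 2 := [-2, -2, -86, -25]
3 | SUB | [-2, -2, -61]
4 | SUB | [-2, 59]
5 | SWAP | [59, -2]
6 | SWAP | [-2, 59]
7 | SWAP | [59, -2]
8 | SUB | [61]

[61]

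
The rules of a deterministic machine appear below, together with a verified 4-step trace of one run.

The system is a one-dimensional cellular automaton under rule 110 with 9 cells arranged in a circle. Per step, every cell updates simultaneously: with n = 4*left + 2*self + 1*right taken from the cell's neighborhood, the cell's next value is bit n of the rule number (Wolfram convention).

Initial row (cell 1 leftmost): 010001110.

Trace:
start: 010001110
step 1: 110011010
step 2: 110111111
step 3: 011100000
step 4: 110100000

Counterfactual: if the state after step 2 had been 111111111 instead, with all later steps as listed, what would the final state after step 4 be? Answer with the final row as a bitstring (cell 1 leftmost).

000000000

state after step 2 := 111111111
step 3: 000000000
step 4: 000000000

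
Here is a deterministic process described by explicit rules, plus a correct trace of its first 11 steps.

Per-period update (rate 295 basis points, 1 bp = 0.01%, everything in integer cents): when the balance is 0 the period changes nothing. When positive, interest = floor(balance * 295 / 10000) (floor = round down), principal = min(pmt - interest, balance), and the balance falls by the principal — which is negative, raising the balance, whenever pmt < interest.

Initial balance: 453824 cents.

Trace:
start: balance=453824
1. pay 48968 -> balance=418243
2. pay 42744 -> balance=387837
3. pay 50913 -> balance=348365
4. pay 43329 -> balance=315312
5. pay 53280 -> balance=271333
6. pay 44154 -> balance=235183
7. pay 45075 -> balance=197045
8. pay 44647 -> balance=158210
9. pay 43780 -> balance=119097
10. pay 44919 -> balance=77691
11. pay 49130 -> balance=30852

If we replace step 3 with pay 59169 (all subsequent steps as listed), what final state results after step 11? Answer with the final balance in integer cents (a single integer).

(re-executing from step 3 with the substitution; state before step 3: balance=387837)
3. pay 59169 -> balance=340109
4. pay 43329 -> balance=306813
5. pay 53280 -> balance=262583
6. pay 44154 -> balance=226175
7. pay 45075 -> balance=187772
8. pay 44647 -> balance=148664
9. pay 43780 -> balance=109269
10. pay 44919 -> balance=67573
11. pay 49130 -> balance=20436

20436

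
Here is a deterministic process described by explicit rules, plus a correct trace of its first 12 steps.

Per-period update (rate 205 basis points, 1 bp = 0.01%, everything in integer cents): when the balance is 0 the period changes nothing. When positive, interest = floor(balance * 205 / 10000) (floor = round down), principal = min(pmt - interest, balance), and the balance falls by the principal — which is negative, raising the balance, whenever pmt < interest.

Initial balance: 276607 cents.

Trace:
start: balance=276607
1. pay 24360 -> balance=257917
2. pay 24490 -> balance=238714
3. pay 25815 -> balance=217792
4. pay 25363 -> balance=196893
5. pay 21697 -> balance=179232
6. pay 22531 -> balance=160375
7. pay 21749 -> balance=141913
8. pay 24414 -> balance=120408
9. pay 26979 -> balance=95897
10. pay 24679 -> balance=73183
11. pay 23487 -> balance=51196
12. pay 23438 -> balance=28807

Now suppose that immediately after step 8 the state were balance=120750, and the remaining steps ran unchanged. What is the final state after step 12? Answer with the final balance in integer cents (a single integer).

state after step 8 := balance=120750
9. pay 26979 -> balance=96246
10. pay 24679 -> balance=73540
11. pay 23487 -> balance=51560
12. pay 23438 -> balance=29178

29178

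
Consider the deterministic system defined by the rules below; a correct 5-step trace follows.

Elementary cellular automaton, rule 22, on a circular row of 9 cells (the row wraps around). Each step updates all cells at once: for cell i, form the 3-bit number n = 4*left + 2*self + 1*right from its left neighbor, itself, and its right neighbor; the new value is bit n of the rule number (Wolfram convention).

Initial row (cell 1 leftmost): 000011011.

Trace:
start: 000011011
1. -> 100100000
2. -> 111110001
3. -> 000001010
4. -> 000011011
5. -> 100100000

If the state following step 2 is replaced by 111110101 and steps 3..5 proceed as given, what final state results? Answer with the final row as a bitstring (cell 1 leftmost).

000010001

state after step 2 := 111110101
3. -> 000000100
4. -> 000001110
5. -> 000010001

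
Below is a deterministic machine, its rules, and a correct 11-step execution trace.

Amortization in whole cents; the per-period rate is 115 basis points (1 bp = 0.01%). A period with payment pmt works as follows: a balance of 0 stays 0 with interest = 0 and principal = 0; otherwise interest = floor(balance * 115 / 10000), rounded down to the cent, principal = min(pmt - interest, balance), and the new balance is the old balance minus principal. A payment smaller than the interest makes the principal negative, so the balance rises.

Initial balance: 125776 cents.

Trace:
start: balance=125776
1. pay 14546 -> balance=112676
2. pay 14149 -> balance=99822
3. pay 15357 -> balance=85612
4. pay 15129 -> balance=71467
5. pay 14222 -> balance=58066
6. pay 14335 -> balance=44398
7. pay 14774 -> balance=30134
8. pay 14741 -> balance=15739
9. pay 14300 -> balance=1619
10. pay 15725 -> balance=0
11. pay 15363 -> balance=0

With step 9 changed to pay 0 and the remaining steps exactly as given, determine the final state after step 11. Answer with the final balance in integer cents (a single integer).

0

(re-executing from step 9 with the substitution; state before step 9: balance=15739)
9. pay 0 -> balance=15919
10. pay 15725 -> balance=377
11. pay 15363 -> balance=0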